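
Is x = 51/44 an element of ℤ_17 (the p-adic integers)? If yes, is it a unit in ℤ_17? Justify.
x ∈ ℤ_17 but not a unit; v_17(x) = 1 > 0

ℤ_17 = {x ∈ ℚ_17 : v_17(x) ≥ 0} and ℤ_17^× = {x ∈ ℤ_17 : v_17(x) = 0}. Here v_17(51/44) = v_17(num) − v_17(den) = 1; compare against these criteria.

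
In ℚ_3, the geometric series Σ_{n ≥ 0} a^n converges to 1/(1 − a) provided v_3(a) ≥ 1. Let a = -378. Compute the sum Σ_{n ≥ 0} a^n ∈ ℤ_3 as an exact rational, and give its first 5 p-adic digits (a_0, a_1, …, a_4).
Σ a^n = 1/(1 − a) = 1/379;  first 5 digits = (1, 0, 0, 1, 1)

v_3(a) = 3 ≥ 1, so the series converges in ℤ_3 to 1/(1 − a) = 1/(1 − (-378)) = 1/379. Expand this rational in ℤ_3: compute digits iteratively via d_i = x_i mod 3, x_{i+1} = (x_i − d_i)/3. The first 5 digits are (1, 0, 0, 1, 1).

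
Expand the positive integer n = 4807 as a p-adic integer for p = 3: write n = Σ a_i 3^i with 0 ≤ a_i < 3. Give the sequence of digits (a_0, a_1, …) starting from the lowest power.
(a_0, a_1, …) = (1, 0, 0, 1, 2, 1, 0, 2)

Repeated division by 3 gives the digits low-to-high: 4807 = 1 + 1·3^3 + 2·3^4 + 1·3^5 + 2·3^7. Digit sequence: (1, 0, 0, 1, 2, 1, 0, 2).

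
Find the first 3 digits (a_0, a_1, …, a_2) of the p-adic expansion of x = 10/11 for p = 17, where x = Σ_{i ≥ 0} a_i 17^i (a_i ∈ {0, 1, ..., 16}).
(a_0, …, a_2) = (4, 6, 12)

v_17(10/11) = 0 (numerator and denominator both coprime to 17), so x ∈ ℤ_17^×. Compute digits iteratively via a_i = x_i mod 17, x_{i+1} = (x_i − a_i)/17, with x_0 = x:
  x_0 = 10/11;  a_0 = 4;  x_1 = (x_0 − 4)/17 = -2/11
  x_1 = -2/11;  a_1 = 6;  x_2 = (x_1 − 6)/17 = -4/11
  x_2 = -4/11;  a_2 = 12;  x_3 = (x_2 − 12)/17 = -8/11
Digits: (4, 6, 12).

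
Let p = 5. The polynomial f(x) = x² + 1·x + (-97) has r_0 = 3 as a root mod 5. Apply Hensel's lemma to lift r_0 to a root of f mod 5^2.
r_1 = 8 (mod 25)

Hensel: r_{i+1} = r_i − f(r_i)·(f′(r_i))^{-1} mod 5^{i+2}, f′(x) = 2x + 1. Iterate:
  r_0 = 3 (mod 5)
  r_1 = 8 (mod 25)
Final: r = 8 satisfies f(r) ≡ 0 mod 5^2.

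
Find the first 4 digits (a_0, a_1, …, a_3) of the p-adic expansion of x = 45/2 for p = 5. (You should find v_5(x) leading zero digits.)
(a_0, …, a_3) = (0, 2, 3, 2)

v_5(45/2) = 1, so a_0 = ... = a_0 = 0. Factor out: x = 5^1 · u with u = 9/2 a unit in ℤ_5. Expand u iteratively via a_{v+i} = u_i mod 5, u_{i+1} = (u_i − a_{v+i})/5:
  u_0 = 9/2;  a_1 = 2;  u_1 = (u_0 − 2)/5 = 1/2
  u_1 = 1/2;  a_2 = 3;  u_2 = (u_1 − 3)/5 = -1/2
  u_2 = -1/2;  a_3 = 2;  u_3 = (u_2 − 2)/5 = -1/2
Digits: (0, 2, 3, 2).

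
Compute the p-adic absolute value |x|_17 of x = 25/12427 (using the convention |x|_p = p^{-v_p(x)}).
|25/12427|_17 = 289

Step 1 — compute v_17(x) by factoring powers of 17 out of the numerator and denominator: v_17(25/12427) = -2. Step 2 — apply |x|_p = p^{-v_p(x)} = 17^{2} = 289.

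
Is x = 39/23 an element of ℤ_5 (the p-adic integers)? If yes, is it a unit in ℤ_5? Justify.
x ∈ ℤ_5^× (unit); v_5(x) = 0

ℤ_5 = {x ∈ ℚ_5 : v_5(x) ≥ 0} and ℤ_5^× = {x ∈ ℤ_5 : v_5(x) = 0}. Here v_5(39/23) = v_5(num) − v_5(den) = 0; compare against these criteria.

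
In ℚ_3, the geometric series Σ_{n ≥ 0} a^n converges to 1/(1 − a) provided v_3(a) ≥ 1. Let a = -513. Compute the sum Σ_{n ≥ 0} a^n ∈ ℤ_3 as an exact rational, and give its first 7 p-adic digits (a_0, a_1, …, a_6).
Σ a^n = 1/(1 − a) = 1/514;  first 7 digits = (1, 0, 0, 2, 2, 0, 0)

v_3(a) = 3 ≥ 1, so the series converges in ℤ_3 to 1/(1 − a) = 1/(1 − (-513)) = 1/514. Expand this rational in ℤ_3: compute digits iteratively via d_i = x_i mod 3, x_{i+1} = (x_i − d_i)/3. The first 7 digits are (1, 0, 0, 2, 2, 0, 0).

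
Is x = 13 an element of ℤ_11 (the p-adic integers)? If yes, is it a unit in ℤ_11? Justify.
x ∈ ℤ_11^× (unit); v_11(x) = 0

ℤ_11 = {x ∈ ℚ_11 : v_11(x) ≥ 0} and ℤ_11^× = {x ∈ ℤ_11 : v_11(x) = 0}. Here v_11(13) = v_11(num) − v_11(den) = 0; compare against these criteria.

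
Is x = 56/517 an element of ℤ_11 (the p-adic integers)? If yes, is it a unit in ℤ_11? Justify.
x ∉ ℤ_11 (v_11(x) = -1 < 0)

ℤ_11 = {x ∈ ℚ_11 : v_11(x) ≥ 0} and ℤ_11^× = {x ∈ ℤ_11 : v_11(x) = 0}. Here v_11(56/517) = v_11(num) − v_11(den) = -1; compare against these criteria.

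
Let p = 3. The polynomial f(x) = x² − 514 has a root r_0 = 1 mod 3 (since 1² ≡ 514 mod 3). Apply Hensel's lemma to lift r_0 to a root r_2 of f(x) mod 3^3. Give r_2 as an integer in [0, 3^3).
r_2 = 1 (mod 27)

Hensel's recurrence: r_{i+1} = r_i − f(r_i)·(f′(r_i))^{-1} mod 3^{i+2}, with f′(x) = 2x. Iterate:
  r_0 = 1 (mod 3)
  r_1 = 1 (mod 9)
  r_2 = 1 (mod 27)
Final: r_2 = 1, and one checks f(r_2) ≡ 0 mod 3^3.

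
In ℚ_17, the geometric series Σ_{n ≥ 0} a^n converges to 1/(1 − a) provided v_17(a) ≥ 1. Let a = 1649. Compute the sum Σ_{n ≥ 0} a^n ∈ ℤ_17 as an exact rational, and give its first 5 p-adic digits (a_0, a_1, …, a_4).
Σ a^n = 1/(1 − a) = -1/1648;  first 5 digits = (1, 12, 13, 3, 12)

v_17(a) = 1 ≥ 1, so the series converges in ℤ_17 to 1/(1 − a) = 1/(1 − 1649) = -1/1648. Expand this rational in ℤ_17: compute digits iteratively via d_i = x_i mod 17, x_{i+1} = (x_i − d_i)/17. The first 5 digits are (1, 12, 13, 3, 12).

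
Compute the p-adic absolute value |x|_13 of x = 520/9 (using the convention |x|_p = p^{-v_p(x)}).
|520/9|_13 = 1/13

Step 1 — compute v_13(x) by factoring powers of 13 out of the numerator and denominator: v_13(520/9) = 1. Step 2 — apply |x|_p = p^{-v_p(x)} = 13^{-1} = 1/13.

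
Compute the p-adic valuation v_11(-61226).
v_11(-61226) = 3

v_11(n) is the largest exponent k such that 11^k divides n. Factor out: -61226 = -11^3 · 46. (Sign doesn't affect v_p.) So v_11(-61226) = 3.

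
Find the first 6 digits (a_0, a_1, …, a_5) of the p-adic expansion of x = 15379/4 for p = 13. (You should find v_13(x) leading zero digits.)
(a_0, …, a_5) = (0, 0, 0, 5, 3, 3)

v_13(15379/4) = 3, so a_0 = ... = a_2 = 0. Factor out: x = 13^3 · u with u = 7/4 a unit in ℤ_13. Expand u iteratively via a_{v+i} = u_i mod 13, u_{i+1} = (u_i − a_{v+i})/13:
  u_0 = 7/4;  a_3 = 5;  u_1 = (u_0 − 5)/13 = -1/4
  u_1 = -1/4;  a_4 = 3;  u_2 = (u_1 − 3)/13 = -1/4
  u_2 = -1/4;  a_5 = 3;  u_3 = (u_2 − 3)/13 = -1/4
Digits: (0, 0, 0, 5, 3, 3).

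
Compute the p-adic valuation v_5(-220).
v_5(-220) = 1

v_5(n) is the largest exponent k such that 5^k divides n. Factor out: -220 = -5^1 · 44. (Sign doesn't affect v_p.) So v_5(-220) = 1.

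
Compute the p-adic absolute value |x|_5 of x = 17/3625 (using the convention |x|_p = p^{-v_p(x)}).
|17/3625|_5 = 125

Step 1 — compute v_5(x) by factoring powers of 5 out of the numerator and denominator: v_5(17/3625) = -3. Step 2 — apply |x|_p = p^{-v_p(x)} = 5^{3} = 125.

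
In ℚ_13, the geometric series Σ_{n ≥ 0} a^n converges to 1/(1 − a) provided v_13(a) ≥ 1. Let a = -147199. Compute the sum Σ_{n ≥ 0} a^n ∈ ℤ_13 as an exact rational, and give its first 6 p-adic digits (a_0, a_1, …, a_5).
Σ a^n = 1/(1 − a) = 1/147200;  first 6 digits = (1, 0, 0, 11, 7, 12)

v_13(a) = 3 ≥ 1, so the series converges in ℤ_13 to 1/(1 − a) = 1/(1 − (-147199)) = 1/147200. Expand this rational in ℤ_13: compute digits iteratively via d_i = x_i mod 13, x_{i+1} = (x_i − d_i)/13. The first 6 digits are (1, 0, 0, 11, 7, 12).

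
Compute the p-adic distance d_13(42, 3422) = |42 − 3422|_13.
d_13(42, 3422) = 1/169

Step 1 — x − y = 42 − 3422 = -3380. Step 2 — v_13(-3380) = 2 (factor: -3380 = −(13^2 · 20); the sign does not affect v_p). Step 3 — |x − y|_13 = 13^{-2} = 1/169.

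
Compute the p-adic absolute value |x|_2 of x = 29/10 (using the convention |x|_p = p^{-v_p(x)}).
|29/10|_2 = 2

Step 1 — compute v_2(x) by factoring powers of 2 out of the numerator and denominator: v_2(29/10) = -1. Step 2 — apply |x|_p = p^{-v_p(x)} = 2^{1} = 2.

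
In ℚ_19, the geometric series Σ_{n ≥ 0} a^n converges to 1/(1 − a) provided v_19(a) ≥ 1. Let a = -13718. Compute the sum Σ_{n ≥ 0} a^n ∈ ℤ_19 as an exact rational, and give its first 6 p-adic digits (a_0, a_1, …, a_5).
Σ a^n = 1/(1 − a) = 1/13719;  first 6 digits = (1, 0, 0, 17, 18, 18)

v_19(a) = 3 ≥ 1, so the series converges in ℤ_19 to 1/(1 − a) = 1/(1 − (-13718)) = 1/13719. Expand this rational in ℤ_19: compute digits iteratively via d_i = x_i mod 19, x_{i+1} = (x_i − d_i)/19. The first 6 digits are (1, 0, 0, 17, 18, 18).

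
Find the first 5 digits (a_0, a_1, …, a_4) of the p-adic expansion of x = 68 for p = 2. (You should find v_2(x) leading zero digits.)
(a_0, …, a_4) = (0, 0, 1, 0, 0)

v_2(68) = 2, so a_0 = ... = a_1 = 0. Factor out: x = 2^2 · u with u = 17 a unit in ℤ_2. Expand u iteratively via a_{v+i} = u_i mod 2, u_{i+1} = (u_i − a_{v+i})/2:
  u_0 = 17;  a_2 = 1;  u_1 = (u_0 − 1)/2 = 8
  u_1 = 8;  a_3 = 0;  u_2 = (u_1 − 0)/2 = 4
  u_2 = 4;  a_4 = 0;  u_3 = (u_2 − 0)/2 = 2
Digits: (0, 0, 1, 0, 0).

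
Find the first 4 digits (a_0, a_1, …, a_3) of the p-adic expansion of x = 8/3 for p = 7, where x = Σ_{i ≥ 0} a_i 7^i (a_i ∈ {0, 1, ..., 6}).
(a_0, …, a_3) = (5, 2, 2, 2)

v_7(8/3) = 0 (numerator and denominator both coprime to 7), so x ∈ ℤ_7^×. Compute digits iteratively via a_i = x_i mod 7, x_{i+1} = (x_i − a_i)/7, with x_0 = x:
  x_0 = 8/3;  a_0 = 5;  x_1 = (x_0 − 5)/7 = -1/3
  x_1 = -1/3;  a_1 = 2;  x_2 = (x_1 − 2)/7 = -1/3
  x_2 = -1/3;  a_2 = 2;  x_3 = (x_2 − 2)/7 = -1/3
  x_3 = -1/3;  a_3 = 2;  x_4 = (x_3 − 2)/7 = -1/3
Digits: (5, 2, 2, 2).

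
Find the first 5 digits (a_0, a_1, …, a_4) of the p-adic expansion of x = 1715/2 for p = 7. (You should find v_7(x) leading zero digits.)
(a_0, …, a_4) = (0, 0, 0, 6, 3)

v_7(1715/2) = 3, so a_0 = ... = a_2 = 0. Factor out: x = 7^3 · u with u = 5/2 a unit in ℤ_7. Expand u iteratively via a_{v+i} = u_i mod 7, u_{i+1} = (u_i − a_{v+i})/7:
  u_0 = 5/2;  a_3 = 6;  u_1 = (u_0 − 6)/7 = -1/2
  u_1 = -1/2;  a_4 = 3;  u_2 = (u_1 − 3)/7 = -1/2
Digits: (0, 0, 0, 6, 3).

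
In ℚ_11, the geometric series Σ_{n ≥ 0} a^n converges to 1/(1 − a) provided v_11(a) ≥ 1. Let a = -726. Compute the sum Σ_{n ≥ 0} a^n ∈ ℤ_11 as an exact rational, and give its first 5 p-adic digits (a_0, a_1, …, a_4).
Σ a^n = 1/(1 − a) = 1/727;  first 5 digits = (1, 0, 5, 10, 2)

v_11(a) = 2 ≥ 1, so the series converges in ℤ_11 to 1/(1 − a) = 1/(1 − (-726)) = 1/727. Expand this rational in ℤ_11: compute digits iteratively via d_i = x_i mod 11, x_{i+1} = (x_i − d_i)/11. The first 5 digits are (1, 0, 5, 10, 2).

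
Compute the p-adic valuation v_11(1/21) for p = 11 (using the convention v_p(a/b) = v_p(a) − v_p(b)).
v_11(1/21) = 0

Factor powers of 11 from the numerator and denominator of the reduced fraction: 1 = 11^0 · 1 and 21 = 11^0 · 21. Apply v_p(a/b) = v_p(a) − v_p(b): v_11(1/21) = 0 − 0 = 0.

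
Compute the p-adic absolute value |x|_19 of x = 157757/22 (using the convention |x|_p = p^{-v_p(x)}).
|157757/22|_19 = 1/6859

Step 1 — compute v_19(x) by factoring powers of 19 out of the numerator and denominator: v_19(157757/22) = 3. Step 2 — apply |x|_p = p^{-v_p(x)} = 19^{-3} = 1/6859.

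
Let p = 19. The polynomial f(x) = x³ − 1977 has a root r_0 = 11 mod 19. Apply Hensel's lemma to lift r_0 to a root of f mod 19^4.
r_3 = 38239 (mod 130321)

Hensel: r_{i+1} = r_i − f(r_i)/f′(r_i) mod 19^{i+2}, where f′(x) = 3x². Iterate:
  r_0 = 11 (mod 19)
  r_1 = 334 (mod 361)
  r_2 = 3944 (mod 6859)
  r_3 = 38239 (mod 130321)
Final: r = 38239 with f(r) ≡ 0 mod 19^4.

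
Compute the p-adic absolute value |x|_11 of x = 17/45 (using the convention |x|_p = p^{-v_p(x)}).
|17/45|_11 = 1

Step 1 — compute v_11(x) by factoring powers of 11 out of the numerator and denominator: v_11(17/45) = 0. Step 2 — apply |x|_p = p^{-v_p(x)} = 11^{0} = 1.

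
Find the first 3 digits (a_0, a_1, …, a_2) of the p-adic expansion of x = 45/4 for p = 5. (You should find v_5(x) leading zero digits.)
(a_0, …, a_2) = (0, 1, 4)

v_5(45/4) = 1, so a_0 = ... = a_0 = 0. Factor out: x = 5^1 · u with u = 9/4 a unit in ℤ_5. Expand u iteratively via a_{v+i} = u_i mod 5, u_{i+1} = (u_i − a_{v+i})/5:
  u_0 = 9/4;  a_1 = 1;  u_1 = (u_0 − 1)/5 = 1/4
  u_1 = 1/4;  a_2 = 4;  u_2 = (u_1 − 4)/5 = -3/4
Digits: (0, 1, 4).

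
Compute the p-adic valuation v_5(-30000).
v_5(-30000) = 4

v_5(n) is the largest exponent k such that 5^k divides n. Factor out: -30000 = -5^4 · 48. (Sign doesn't affect v_p.) So v_5(-30000) = 4.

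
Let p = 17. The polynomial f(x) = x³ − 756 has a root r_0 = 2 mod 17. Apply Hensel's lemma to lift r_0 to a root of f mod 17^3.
r_2 = 1124 (mod 4913)

Hensel: r_{i+1} = r_i − f(r_i)/f′(r_i) mod 17^{i+2}, where f′(x) = 3x². Iterate:
  r_0 = 2 (mod 17)
  r_1 = 257 (mod 289)
  r_2 = 1124 (mod 4913)
Final: r = 1124 with f(r) ≡ 0 mod 17^3.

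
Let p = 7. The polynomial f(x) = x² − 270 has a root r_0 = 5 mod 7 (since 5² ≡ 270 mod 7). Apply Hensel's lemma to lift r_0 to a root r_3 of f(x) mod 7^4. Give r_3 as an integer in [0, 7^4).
r_3 = 1230 (mod 2401)

Hensel's recurrence: r_{i+1} = r_i − f(r_i)·(f′(r_i))^{-1} mod 7^{i+2}, with f′(x) = 2x. Iterate:
  r_0 = 5 (mod 7)
  r_1 = 5 (mod 49)
  r_2 = 201 (mod 343)
  r_3 = 1230 (mod 2401)
Final: r_3 = 1230, and one checks f(r_3) ≡ 0 mod 7^4.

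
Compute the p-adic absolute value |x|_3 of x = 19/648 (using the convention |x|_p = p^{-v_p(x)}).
|19/648|_3 = 81

Step 1 — compute v_3(x) by factoring powers of 3 out of the numerator and denominator: v_3(19/648) = -4. Step 2 — apply |x|_p = p^{-v_p(x)} = 3^{4} = 81.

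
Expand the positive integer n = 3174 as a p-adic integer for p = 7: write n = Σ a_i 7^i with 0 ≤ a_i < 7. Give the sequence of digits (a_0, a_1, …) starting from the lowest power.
(a_0, a_1, …) = (3, 5, 1, 2, 1)

Repeated division by 7 gives the digits low-to-high: 3174 = 3 + 5·7^1 + 1·7^2 + 2·7^3 + 1·7^4. Digit sequence: (3, 5, 1, 2, 1).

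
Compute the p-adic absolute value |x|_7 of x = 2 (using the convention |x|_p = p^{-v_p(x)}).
|2|_7 = 1

Step 1 — compute v_7(x) by factoring powers of 7 out of the numerator and denominator: v_7(2) = 0. Step 2 — apply |x|_p = p^{-v_p(x)} = 7^{0} = 1.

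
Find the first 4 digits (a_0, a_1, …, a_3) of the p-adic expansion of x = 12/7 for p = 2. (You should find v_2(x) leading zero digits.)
(a_0, …, a_3) = (0, 0, 1, 0)

v_2(12/7) = 2, so a_0 = ... = a_1 = 0. Factor out: x = 2^2 · u with u = 3/7 a unit in ℤ_2. Expand u iteratively via a_{v+i} = u_i mod 2, u_{i+1} = (u_i − a_{v+i})/2:
  u_0 = 3/7;  a_2 = 1;  u_1 = (u_0 − 1)/2 = -2/7
  u_1 = -2/7;  a_3 = 0;  u_2 = (u_1 − 0)/2 = -1/7
Digits: (0, 0, 1, 0).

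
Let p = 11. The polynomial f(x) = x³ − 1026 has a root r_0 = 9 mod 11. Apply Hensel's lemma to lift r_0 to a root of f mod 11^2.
r_1 = 64 (mod 121)

Hensel: r_{i+1} = r_i − f(r_i)/f′(r_i) mod 11^{i+2}, where f′(x) = 3x². Iterate:
  r_0 = 9 (mod 11)
  r_1 = 64 (mod 121)
Final: r = 64 with f(r) ≡ 0 mod 11^2.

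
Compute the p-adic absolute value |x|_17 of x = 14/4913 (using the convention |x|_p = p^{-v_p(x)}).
|14/4913|_17 = 4913

Step 1 — compute v_17(x) by factoring powers of 17 out of the numerator and denominator: v_17(14/4913) = -3. Step 2 — apply |x|_p = p^{-v_p(x)} = 17^{3} = 4913.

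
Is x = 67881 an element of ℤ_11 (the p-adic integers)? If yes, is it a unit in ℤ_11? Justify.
x ∈ ℤ_11 but not a unit; v_11(x) = 3 > 0

ℤ_11 = {x ∈ ℚ_11 : v_11(x) ≥ 0} and ℤ_11^× = {x ∈ ℤ_11 : v_11(x) = 0}. Here v_11(67881) = v_11(num) − v_11(den) = 3; compare against these criteria.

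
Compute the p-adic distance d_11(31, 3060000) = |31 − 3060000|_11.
d_11(31, 3060000) = 1/161051

Step 1 — x − y = 31 − 3060000 = -3059969. Step 2 — v_11(-3059969) = 5 (factor: -3059969 = −(11^5 · 19); the sign does not affect v_p). Step 3 — |x − y|_11 = 11^{-5} = 1/161051.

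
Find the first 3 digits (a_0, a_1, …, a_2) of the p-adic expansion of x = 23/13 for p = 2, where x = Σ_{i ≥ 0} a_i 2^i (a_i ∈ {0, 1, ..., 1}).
(a_0, …, a_2) = (1, 1, 0)

v_2(23/13) = 0 (numerator and denominator both coprime to 2), so x ∈ ℤ_2^×. Compute digits iteratively via a_i = x_i mod 2, x_{i+1} = (x_i − a_i)/2, with x_0 = x:
  x_0 = 23/13;  a_0 = 1;  x_1 = (x_0 − 1)/2 = 5/13
  x_1 = 5/13;  a_1 = 1;  x_2 = (x_1 − 1)/2 = -4/13
  x_2 = -4/13;  a_2 = 0;  x_3 = (x_2 − 0)/2 = -2/13
Digits: (1, 1, 0).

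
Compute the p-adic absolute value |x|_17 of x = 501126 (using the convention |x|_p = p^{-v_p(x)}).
|501126|_17 = 1/83521

Step 1 — compute v_17(x) by factoring powers of 17 out of the numerator and denominator: v_17(501126) = 4. Step 2 — apply |x|_p = p^{-v_p(x)} = 17^{-4} = 1/83521.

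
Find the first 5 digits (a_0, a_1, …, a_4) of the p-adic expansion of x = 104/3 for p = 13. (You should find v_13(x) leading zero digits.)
(a_0, …, a_4) = (0, 7, 4, 4, 4)

v_13(104/3) = 1, so a_0 = ... = a_0 = 0. Factor out: x = 13^1 · u with u = 8/3 a unit in ℤ_13. Expand u iteratively via a_{v+i} = u_i mod 13, u_{i+1} = (u_i − a_{v+i})/13:
  u_0 = 8/3;  a_1 = 7;  u_1 = (u_0 − 7)/13 = -1/3
  u_1 = -1/3;  a_2 = 4;  u_2 = (u_1 − 4)/13 = -1/3
  u_2 = -1/3;  a_3 = 4;  u_3 = (u_2 − 4)/13 = -1/3
  u_3 = -1/3;  a_4 = 4;  u_4 = (u_3 − 4)/13 = -1/3
Digits: (0, 7, 4, 4, 4).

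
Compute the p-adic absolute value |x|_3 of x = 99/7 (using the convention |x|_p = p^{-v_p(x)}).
|99/7|_3 = 1/9

Step 1 — compute v_3(x) by factoring powers of 3 out of the numerator and denominator: v_3(99/7) = 2. Step 2 — apply |x|_p = p^{-v_p(x)} = 3^{-2} = 1/9.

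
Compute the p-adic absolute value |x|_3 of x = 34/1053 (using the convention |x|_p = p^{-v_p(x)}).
|34/1053|_3 = 81

Step 1 — compute v_3(x) by factoring powers of 3 out of the numerator and denominator: v_3(34/1053) = -4. Step 2 — apply |x|_p = p^{-v_p(x)} = 3^{4} = 81.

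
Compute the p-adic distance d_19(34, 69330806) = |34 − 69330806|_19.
d_19(34, 69330806) = 1/2476099

Step 1 — x − y = 34 − 69330806 = -69330772. Step 2 — v_19(-69330772) = 5 (factor: -69330772 = −(19^5 · 28); the sign does not affect v_p). Step 3 — |x − y|_19 = 19^{-5} = 1/2476099.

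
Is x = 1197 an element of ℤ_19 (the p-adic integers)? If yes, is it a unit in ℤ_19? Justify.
x ∈ ℤ_19 but not a unit; v_19(x) = 1 > 0

ℤ_19 = {x ∈ ℚ_19 : v_19(x) ≥ 0} and ℤ_19^× = {x ∈ ℤ_19 : v_19(x) = 0}. Here v_19(1197) = v_19(num) − v_19(den) = 1; compare against these criteria.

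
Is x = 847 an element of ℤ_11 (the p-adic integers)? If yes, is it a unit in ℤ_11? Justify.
x ∈ ℤ_11 but not a unit; v_11(x) = 2 > 0

ℤ_11 = {x ∈ ℚ_11 : v_11(x) ≥ 0} and ℤ_11^× = {x ∈ ℤ_11 : v_11(x) = 0}. Here v_11(847) = v_11(num) − v_11(den) = 2; compare against these criteria.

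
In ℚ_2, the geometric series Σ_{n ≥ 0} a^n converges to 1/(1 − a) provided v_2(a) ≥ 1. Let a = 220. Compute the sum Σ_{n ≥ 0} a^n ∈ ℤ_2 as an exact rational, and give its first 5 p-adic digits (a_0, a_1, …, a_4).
Σ a^n = 1/(1 − a) = -1/219;  first 5 digits = (1, 0, 1, 1, 0)

v_2(a) = 2 ≥ 1, so the series converges in ℤ_2 to 1/(1 − a) = 1/(1 − 220) = -1/219. Expand this rational in ℤ_2: compute digits iteratively via d_i = x_i mod 2, x_{i+1} = (x_i − d_i)/2. The first 5 digits are (1, 0, 1, 1, 0).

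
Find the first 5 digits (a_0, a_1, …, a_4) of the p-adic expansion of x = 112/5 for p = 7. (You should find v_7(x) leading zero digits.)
(a_0, …, a_4) = (0, 6, 1, 4, 5)

v_7(112/5) = 1, so a_0 = ... = a_0 = 0. Factor out: x = 7^1 · u with u = 16/5 a unit in ℤ_7. Expand u iteratively via a_{v+i} = u_i mod 7, u_{i+1} = (u_i − a_{v+i})/7:
  u_0 = 16/5;  a_1 = 6;  u_1 = (u_0 − 6)/7 = -2/5
  u_1 = -2/5;  a_2 = 1;  u_2 = (u_1 − 1)/7 = -1/5
  u_2 = -1/5;  a_3 = 4;  u_3 = (u_2 − 4)/7 = -3/5
  u_3 = -3/5;  a_4 = 5;  u_4 = (u_3 − 5)/7 = -4/5
Digits: (0, 6, 1, 4, 5).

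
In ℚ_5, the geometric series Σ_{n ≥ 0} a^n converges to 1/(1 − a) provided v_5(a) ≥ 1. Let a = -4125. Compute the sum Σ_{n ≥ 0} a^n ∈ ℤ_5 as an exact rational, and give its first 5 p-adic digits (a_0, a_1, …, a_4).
Σ a^n = 1/(1 − a) = 1/4126;  first 5 digits = (1, 0, 0, 2, 3)

v_5(a) = 3 ≥ 1, so the series converges in ℤ_5 to 1/(1 − a) = 1/(1 − (-4125)) = 1/4126. Expand this rational in ℤ_5: compute digits iteratively via d_i = x_i mod 5, x_{i+1} = (x_i − d_i)/5. The first 5 digits are (1, 0, 0, 2, 3).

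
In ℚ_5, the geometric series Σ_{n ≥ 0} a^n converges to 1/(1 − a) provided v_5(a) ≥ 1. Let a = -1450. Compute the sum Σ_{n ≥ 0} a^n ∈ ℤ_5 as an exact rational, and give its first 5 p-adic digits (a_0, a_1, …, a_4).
Σ a^n = 1/(1 − a) = 1/1451;  first 5 digits = (1, 0, 2, 3, 1)

v_5(a) = 2 ≥ 1, so the series converges in ℤ_5 to 1/(1 − a) = 1/(1 − (-1450)) = 1/1451. Expand this rational in ℤ_5: compute digits iteratively via d_i = x_i mod 5, x_{i+1} = (x_i − d_i)/5. The first 5 digits are (1, 0, 2, 3, 1).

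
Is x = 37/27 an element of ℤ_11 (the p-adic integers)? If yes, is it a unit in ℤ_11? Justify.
x ∈ ℤ_11^× (unit); v_11(x) = 0

ℤ_11 = {x ∈ ℚ_11 : v_11(x) ≥ 0} and ℤ_11^× = {x ∈ ℤ_11 : v_11(x) = 0}. Here v_11(37/27) = v_11(num) − v_11(den) = 0; compare against these criteria.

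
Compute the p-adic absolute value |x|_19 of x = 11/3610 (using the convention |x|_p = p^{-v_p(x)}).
|11/3610|_19 = 361

Step 1 — compute v_19(x) by factoring powers of 19 out of the numerator and denominator: v_19(11/3610) = -2. Step 2 — apply |x|_p = p^{-v_p(x)} = 19^{2} = 361.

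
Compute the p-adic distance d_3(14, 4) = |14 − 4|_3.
d_3(14, 4) = 1

Step 1 — x − y = 14 − 4 = 10. Step 2 — v_3(10) = 0 (factor: 10 = (3^0 · 10); the sign does not affect v_p). Step 3 — |x − y|_3 = 3^{0} = 1.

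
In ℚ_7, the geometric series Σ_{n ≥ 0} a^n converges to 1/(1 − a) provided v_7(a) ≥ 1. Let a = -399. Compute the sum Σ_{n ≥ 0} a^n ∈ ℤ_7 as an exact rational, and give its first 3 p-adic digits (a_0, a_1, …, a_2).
Σ a^n = 1/(1 − a) = 1/400;  first 3 digits = (1, 6, 6)

v_7(a) = 1 ≥ 1, so the series converges in ℤ_7 to 1/(1 − a) = 1/(1 − (-399)) = 1/400. Expand this rational in ℤ_7: compute digits iteratively via d_i = x_i mod 7, x_{i+1} = (x_i − d_i)/7. The first 3 digits are (1, 6, 6).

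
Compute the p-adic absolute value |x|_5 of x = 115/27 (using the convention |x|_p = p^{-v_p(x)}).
|115/27|_5 = 1/5

Step 1 — compute v_5(x) by factoring powers of 5 out of the numerator and denominator: v_5(115/27) = 1. Step 2 — apply |x|_p = p^{-v_p(x)} = 5^{-1} = 1/5.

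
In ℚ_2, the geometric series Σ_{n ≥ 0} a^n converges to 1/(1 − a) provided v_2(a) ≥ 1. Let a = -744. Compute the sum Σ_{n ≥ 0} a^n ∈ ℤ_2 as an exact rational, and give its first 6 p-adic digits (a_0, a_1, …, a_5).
Σ a^n = 1/(1 − a) = 1/745;  first 6 digits = (1, 0, 0, 1, 1, 0)

v_2(a) = 3 ≥ 1, so the series converges in ℤ_2 to 1/(1 − a) = 1/(1 − (-744)) = 1/745. Expand this rational in ℤ_2: compute digits iteratively via d_i = x_i mod 2, x_{i+1} = (x_i − d_i)/2. The first 6 digits are (1, 0, 0, 1, 1, 0).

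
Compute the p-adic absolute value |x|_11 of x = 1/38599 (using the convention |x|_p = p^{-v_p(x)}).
|1/38599|_11 = 1331

Step 1 — compute v_11(x) by factoring powers of 11 out of the numerator and denominator: v_11(1/38599) = -3. Step 2 — apply |x|_p = p^{-v_p(x)} = 11^{3} = 1331.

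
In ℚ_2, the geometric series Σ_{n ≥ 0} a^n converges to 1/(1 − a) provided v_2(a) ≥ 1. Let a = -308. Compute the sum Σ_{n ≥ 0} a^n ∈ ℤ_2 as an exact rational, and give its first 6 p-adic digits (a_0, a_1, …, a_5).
Σ a^n = 1/(1 − a) = 1/309;  first 6 digits = (1, 0, 1, 1, 1, 0)

v_2(a) = 2 ≥ 1, so the series converges in ℤ_2 to 1/(1 − a) = 1/(1 − (-308)) = 1/309. Expand this rational in ℤ_2: compute digits iteratively via d_i = x_i mod 2, x_{i+1} = (x_i − d_i)/2. The first 6 digits are (1, 0, 1, 1, 1, 0).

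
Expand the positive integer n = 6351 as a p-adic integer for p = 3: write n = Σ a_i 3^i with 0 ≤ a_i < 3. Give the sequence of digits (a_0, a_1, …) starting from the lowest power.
(a_0, a_1, …) = (0, 2, 0, 1, 0, 2, 2, 2)

Repeated division by 3 gives the digits low-to-high: 6351 = 2·3^1 + 1·3^3 + 2·3^5 + 2·3^6 + 2·3^7. Digit sequence: (0, 2, 0, 1, 0, 2, 2, 2).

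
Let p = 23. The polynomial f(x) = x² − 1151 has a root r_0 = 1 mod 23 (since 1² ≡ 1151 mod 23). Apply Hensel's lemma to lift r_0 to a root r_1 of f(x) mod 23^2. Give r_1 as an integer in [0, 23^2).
r_1 = 47 (mod 529)

Hensel's recurrence: r_{i+1} = r_i − f(r_i)·(f′(r_i))^{-1} mod 23^{i+2}, with f′(x) = 2x. Iterate:
  r_0 = 1 (mod 23)
  r_1 = 47 (mod 529)
Final: r_1 = 47, and one checks f(r_1) ≡ 0 mod 23^2.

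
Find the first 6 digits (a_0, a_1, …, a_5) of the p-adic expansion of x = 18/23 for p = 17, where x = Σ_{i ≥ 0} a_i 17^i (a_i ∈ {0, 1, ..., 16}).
(a_0, …, a_5) = (3, 8, 1, 11, 6, 7)

v_17(18/23) = 0 (numerator and denominator both coprime to 17), so x ∈ ℤ_17^×. Compute digits iteratively via a_i = x_i mod 17, x_{i+1} = (x_i − a_i)/17, with x_0 = x:
  x_0 = 18/23;  a_0 = 3;  x_1 = (x_0 − 3)/17 = -3/23
  x_1 = -3/23;  a_1 = 8;  x_2 = (x_1 − 8)/17 = -11/23
  x_2 = -11/23;  a_2 = 1;  x_3 = (x_2 − 1)/17 = -2/23
  x_3 = -2/23;  a_3 = 11;  x_4 = (x_3 − 11)/17 = -15/23
  x_4 = -15/23;  a_4 = 6;  x_5 = (x_4 − 6)/17 = -9/23
  x_5 = -9/23;  a_5 = 7;  x_6 = (x_5 − 7)/17 = -10/23
Digits: (3, 8, 1, 11, 6, 7).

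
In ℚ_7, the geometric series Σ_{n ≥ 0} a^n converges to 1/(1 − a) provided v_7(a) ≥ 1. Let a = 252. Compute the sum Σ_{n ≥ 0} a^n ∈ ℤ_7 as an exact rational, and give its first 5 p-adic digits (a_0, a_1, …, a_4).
Σ a^n = 1/(1 − a) = -1/251;  first 5 digits = (1, 1, 6, 4, 0)

v_7(a) = 1 ≥ 1, so the series converges in ℤ_7 to 1/(1 − a) = 1/(1 − 252) = -1/251. Expand this rational in ℤ_7: compute digits iteratively via d_i = x_i mod 7, x_{i+1} = (x_i − d_i)/7. The first 5 digits are (1, 1, 6, 4, 0).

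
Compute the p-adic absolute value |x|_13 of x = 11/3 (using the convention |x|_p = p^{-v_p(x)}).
|11/3|_13 = 1

Step 1 — compute v_13(x) by factoring powers of 13 out of the numerator and denominator: v_13(11/3) = 0. Step 2 — apply |x|_p = p^{-v_p(x)} = 13^{0} = 1.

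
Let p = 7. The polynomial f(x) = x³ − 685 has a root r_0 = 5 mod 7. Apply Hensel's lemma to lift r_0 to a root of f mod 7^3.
r_2 = 19 (mod 343)

Hensel: r_{i+1} = r_i − f(r_i)/f′(r_i) mod 7^{i+2}, where f′(x) = 3x². Iterate:
  r_0 = 5 (mod 7)
  r_1 = 19 (mod 49)
  r_2 = 19 (mod 343)
Final: r = 19 with f(r) ≡ 0 mod 7^3.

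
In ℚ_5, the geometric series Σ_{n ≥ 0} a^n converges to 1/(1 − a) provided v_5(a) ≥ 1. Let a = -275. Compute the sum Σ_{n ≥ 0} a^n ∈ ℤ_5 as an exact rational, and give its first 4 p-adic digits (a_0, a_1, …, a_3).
Σ a^n = 1/(1 − a) = 1/276;  first 4 digits = (1, 0, 4, 2)

v_5(a) = 2 ≥ 1, so the series converges in ℤ_5 to 1/(1 − a) = 1/(1 − (-275)) = 1/276. Expand this rational in ℤ_5: compute digits iteratively via d_i = x_i mod 5, x_{i+1} = (x_i − d_i)/5. The first 4 digits are (1, 0, 4, 2).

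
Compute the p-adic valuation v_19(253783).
v_19(253783) = 3

v_19(n) is the largest exponent k such that 19^k divides n. Factor out: 253783 = 19^3 · 37. (Sign doesn't affect v_p.) So v_19(253783) = 3.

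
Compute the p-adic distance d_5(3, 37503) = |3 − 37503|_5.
d_5(3, 37503) = 1/3125

Step 1 — x − y = 3 − 37503 = -37500. Step 2 — v_5(-37500) = 5 (factor: -37500 = −(5^5 · 12); the sign does not affect v_p). Step 3 — |x − y|_5 = 5^{-5} = 1/3125.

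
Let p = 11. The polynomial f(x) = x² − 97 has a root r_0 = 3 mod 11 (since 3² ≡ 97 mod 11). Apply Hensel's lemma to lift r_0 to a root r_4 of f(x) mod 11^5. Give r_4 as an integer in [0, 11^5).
r_4 = 38778 (mod 161051)

Hensel's recurrence: r_{i+1} = r_i − f(r_i)·(f′(r_i))^{-1} mod 11^{i+2}, with f′(x) = 2x. Iterate:
  r_0 = 3 (mod 11)
  r_1 = 58 (mod 121)
  r_2 = 179 (mod 1331)
  r_3 = 9496 (mod 14641)
  r_4 = 38778 (mod 161051)
Final: r_4 = 38778, and one checks f(r_4) ≡ 0 mod 11^5.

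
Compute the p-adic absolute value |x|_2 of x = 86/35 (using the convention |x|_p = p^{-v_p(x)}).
|86/35|_2 = 1/2

Step 1 — compute v_2(x) by factoring powers of 2 out of the numerator and denominator: v_2(86/35) = 1. Step 2 — apply |x|_p = p^{-v_p(x)} = 2^{-1} = 1/2.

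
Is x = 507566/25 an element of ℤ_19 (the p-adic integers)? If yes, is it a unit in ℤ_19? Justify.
x ∈ ℤ_19 but not a unit; v_19(x) = 3 > 0

ℤ_19 = {x ∈ ℚ_19 : v_19(x) ≥ 0} and ℤ_19^× = {x ∈ ℤ_19 : v_19(x) = 0}. Here v_19(507566/25) = v_19(num) − v_19(den) = 3; compare against these criteria.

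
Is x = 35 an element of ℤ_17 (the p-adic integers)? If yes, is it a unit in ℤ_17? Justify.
x ∈ ℤ_17^× (unit); v_17(x) = 0

ℤ_17 = {x ∈ ℚ_17 : v_17(x) ≥ 0} and ℤ_17^× = {x ∈ ℤ_17 : v_17(x) = 0}. Here v_17(35) = v_17(num) − v_17(den) = 0; compare against these criteria.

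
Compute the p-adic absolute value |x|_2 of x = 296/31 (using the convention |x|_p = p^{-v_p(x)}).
|296/31|_2 = 1/8

Step 1 — compute v_2(x) by factoring powers of 2 out of the numerator and denominator: v_2(296/31) = 3. Step 2 — apply |x|_p = p^{-v_p(x)} = 2^{-3} = 1/8.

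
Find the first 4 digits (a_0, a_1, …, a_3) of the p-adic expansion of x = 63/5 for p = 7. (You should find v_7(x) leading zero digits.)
(a_0, …, a_3) = (0, 6, 5, 2)

v_7(63/5) = 1, so a_0 = ... = a_0 = 0. Factor out: x = 7^1 · u with u = 9/5 a unit in ℤ_7. Expand u iteratively via a_{v+i} = u_i mod 7, u_{i+1} = (u_i − a_{v+i})/7:
  u_0 = 9/5;  a_1 = 6;  u_1 = (u_0 − 6)/7 = -3/5
  u_1 = -3/5;  a_2 = 5;  u_2 = (u_1 − 5)/7 = -4/5
  u_2 = -4/5;  a_3 = 2;  u_3 = (u_2 − 2)/7 = -2/5
Digits: (0, 6, 5, 2).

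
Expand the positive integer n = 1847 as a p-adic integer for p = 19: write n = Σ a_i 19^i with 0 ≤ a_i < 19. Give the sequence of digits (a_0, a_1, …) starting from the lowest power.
(a_0, a_1, …) = (4, 2, 5)

Repeated division by 19 gives the digits low-to-high: 1847 = 4 + 2·19^1 + 5·19^2. Digit sequence: (4, 2, 5).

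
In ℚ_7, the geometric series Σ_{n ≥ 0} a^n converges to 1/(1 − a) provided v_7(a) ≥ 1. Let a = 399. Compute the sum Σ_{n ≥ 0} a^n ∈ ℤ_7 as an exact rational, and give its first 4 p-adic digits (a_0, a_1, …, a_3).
Σ a^n = 1/(1 − a) = -1/398;  first 4 digits = (1, 1, 2, 4)

v_7(a) = 1 ≥ 1, so the series converges in ℤ_7 to 1/(1 − a) = 1/(1 − 399) = -1/398. Expand this rational in ℤ_7: compute digits iteratively via d_i = x_i mod 7, x_{i+1} = (x_i − d_i)/7. The first 4 digits are (1, 1, 2, 4).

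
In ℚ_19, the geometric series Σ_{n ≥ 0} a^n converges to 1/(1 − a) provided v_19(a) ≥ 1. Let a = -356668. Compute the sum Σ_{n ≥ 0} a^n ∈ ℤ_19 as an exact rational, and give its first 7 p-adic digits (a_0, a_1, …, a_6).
Σ a^n = 1/(1 − a) = 1/356669;  first 7 digits = (1, 0, 0, 5, 16, 18, 5)

v_19(a) = 3 ≥ 1, so the series converges in ℤ_19 to 1/(1 − a) = 1/(1 − (-356668)) = 1/356669. Expand this rational in ℤ_19: compute digits iteratively via d_i = x_i mod 19, x_{i+1} = (x_i − d_i)/19. The first 7 digits are (1, 0, 0, 5, 16, 18, 5).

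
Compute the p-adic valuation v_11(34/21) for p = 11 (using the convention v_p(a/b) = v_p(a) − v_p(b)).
v_11(34/21) = 0

Factor powers of 11 from the numerator and denominator of the reduced fraction: 34 = 11^0 · 34 and 21 = 11^0 · 21. Apply v_p(a/b) = v_p(a) − v_p(b): v_11(34/21) = 0 − 0 = 0.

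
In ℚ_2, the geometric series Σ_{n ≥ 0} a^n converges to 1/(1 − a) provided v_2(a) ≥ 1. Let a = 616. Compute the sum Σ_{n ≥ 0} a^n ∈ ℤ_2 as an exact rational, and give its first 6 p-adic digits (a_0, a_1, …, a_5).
Σ a^n = 1/(1 − a) = -1/615;  first 6 digits = (1, 0, 0, 1, 0, 1)

v_2(a) = 3 ≥ 1, so the series converges in ℤ_2 to 1/(1 − a) = 1/(1 − 616) = -1/615. Expand this rational in ℤ_2: compute digits iteratively via d_i = x_i mod 2, x_{i+1} = (x_i − d_i)/2. The first 6 digits are (1, 0, 0, 1, 0, 1).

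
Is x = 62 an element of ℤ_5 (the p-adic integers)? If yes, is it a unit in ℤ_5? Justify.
x ∈ ℤ_5^× (unit); v_5(x) = 0

ℤ_5 = {x ∈ ℚ_5 : v_5(x) ≥ 0} and ℤ_5^× = {x ∈ ℤ_5 : v_5(x) = 0}. Here v_5(62) = v_5(num) − v_5(den) = 0; compare against these criteria.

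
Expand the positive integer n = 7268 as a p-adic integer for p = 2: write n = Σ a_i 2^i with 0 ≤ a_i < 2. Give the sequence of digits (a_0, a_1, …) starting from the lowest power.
(a_0, a_1, …) = (0, 0, 1, 0, 0, 1, 1, 0, 0, 0, 1, 1, 1)

Repeated division by 2 gives the digits low-to-high: 7268 = 1·2^2 + 1·2^5 + 1·2^6 + 1·2^10 + 1·2^11 + 1·2^12. Digit sequence: (0, 0, 1, 0, 0, 1, 1, 0, 0, 0, 1, 1, 1).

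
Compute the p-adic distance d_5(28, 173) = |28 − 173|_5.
d_5(28, 173) = 1/5

Step 1 — x − y = 28 − 173 = -145. Step 2 — v_5(-145) = 1 (factor: -145 = −(5^1 · 29); the sign does not affect v_p). Step 3 — |x − y|_5 = 5^{-1} = 1/5.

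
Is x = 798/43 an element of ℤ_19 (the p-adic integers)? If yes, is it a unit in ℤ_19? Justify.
x ∈ ℤ_19 but not a unit; v_19(x) = 1 > 0

ℤ_19 = {x ∈ ℚ_19 : v_19(x) ≥ 0} and ℤ_19^× = {x ∈ ℤ_19 : v_19(x) = 0}. Here v_19(798/43) = v_19(num) − v_19(den) = 1; compare against these criteria.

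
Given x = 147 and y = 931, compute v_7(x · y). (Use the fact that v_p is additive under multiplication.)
v_7(136857) = 4

v_p(x) = 2 (factor: 147 = 7^2 · 3); v_p(y) = 2 (factor: 931 = 7^2 · 19). Additivity: v_p(xy) = v_p(x) + v_p(y) = 2 + 2 = 4. (Direct check: xy = 136857 = 7^4 · (57).)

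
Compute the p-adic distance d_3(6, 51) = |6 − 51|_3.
d_3(6, 51) = 1/9

Step 1 — x − y = 6 − 51 = -45. Step 2 — v_3(-45) = 2 (factor: -45 = −(3^2 · 5); the sign does not affect v_p). Step 3 — |x − y|_3 = 3^{-2} = 1/9.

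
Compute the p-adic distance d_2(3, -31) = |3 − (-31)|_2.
d_2(3, -31) = 1/2

Step 1 — x − y = 3 − (-31) = 34. Step 2 — v_2(34) = 1 (factor: 34 = (2^1 · 17); the sign does not affect v_p). Step 3 — |x − y|_2 = 2^{-1} = 1/2.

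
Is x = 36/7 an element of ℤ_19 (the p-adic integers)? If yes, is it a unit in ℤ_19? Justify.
x ∈ ℤ_19^× (unit); v_19(x) = 0

ℤ_19 = {x ∈ ℚ_19 : v_19(x) ≥ 0} and ℤ_19^× = {x ∈ ℤ_19 : v_19(x) = 0}. Here v_19(36/7) = v_19(num) − v_19(den) = 0; compare against these criteria.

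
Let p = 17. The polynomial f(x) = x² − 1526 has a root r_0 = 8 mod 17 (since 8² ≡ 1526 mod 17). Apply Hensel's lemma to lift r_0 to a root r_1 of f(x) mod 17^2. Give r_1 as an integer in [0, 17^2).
r_1 = 280 (mod 289)

Hensel's recurrence: r_{i+1} = r_i − f(r_i)·(f′(r_i))^{-1} mod 17^{i+2}, with f′(x) = 2x. Iterate:
  r_0 = 8 (mod 17)
  r_1 = 280 (mod 289)
Final: r_1 = 280, and one checks f(r_1) ≡ 0 mod 17^2.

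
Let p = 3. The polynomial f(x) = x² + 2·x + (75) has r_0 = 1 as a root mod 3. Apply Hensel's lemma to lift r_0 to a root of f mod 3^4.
r_3 = 67 (mod 81)

Hensel: r_{i+1} = r_i − f(r_i)·(f′(r_i))^{-1} mod 3^{i+2}, f′(x) = 2x + 2. Iterate:
  r_0 = 1 (mod 3)
  r_1 = 4 (mod 9)
  r_2 = 13 (mod 27)
  r_3 = 67 (mod 81)
Final: r = 67 satisfies f(r) ≡ 0 mod 3^4.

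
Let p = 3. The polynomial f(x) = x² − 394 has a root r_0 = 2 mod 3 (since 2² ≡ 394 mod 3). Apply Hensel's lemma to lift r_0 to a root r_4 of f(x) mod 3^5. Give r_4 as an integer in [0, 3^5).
r_4 = 131 (mod 243)

Hensel's recurrence: r_{i+1} = r_i − f(r_i)·(f′(r_i))^{-1} mod 3^{i+2}, with f′(x) = 2x. Iterate:
  r_0 = 2 (mod 3)
  r_1 = 5 (mod 9)
  r_2 = 23 (mod 27)
  r_3 = 50 (mod 81)
  r_4 = 131 (mod 243)
Final: r_4 = 131, and one checks f(r_4) ≡ 0 mod 3^5.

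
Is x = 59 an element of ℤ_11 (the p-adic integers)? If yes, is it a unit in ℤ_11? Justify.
x ∈ ℤ_11^× (unit); v_11(x) = 0

ℤ_11 = {x ∈ ℚ_11 : v_11(x) ≥ 0} and ℤ_11^× = {x ∈ ℤ_11 : v_11(x) = 0}. Here v_11(59) = v_11(num) − v_11(den) = 0; compare against these criteria.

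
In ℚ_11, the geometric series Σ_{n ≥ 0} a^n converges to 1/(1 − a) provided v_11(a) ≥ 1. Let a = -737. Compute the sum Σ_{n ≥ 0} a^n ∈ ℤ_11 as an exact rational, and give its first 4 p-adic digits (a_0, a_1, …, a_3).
Σ a^n = 1/(1 − a) = 1/738;  first 4 digits = (1, 10, 5, 10)

v_11(a) = 1 ≥ 1, so the series converges in ℤ_11 to 1/(1 − a) = 1/(1 − (-737)) = 1/738. Expand this rational in ℤ_11: compute digits iteratively via d_i = x_i mod 11, x_{i+1} = (x_i − d_i)/11. The first 4 digits are (1, 10, 5, 10).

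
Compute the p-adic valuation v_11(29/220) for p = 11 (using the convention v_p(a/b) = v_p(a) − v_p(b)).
v_11(29/220) = -1

Factor powers of 11 from the numerator and denominator of the reduced fraction: 29 = 11^0 · 29 and 220 = 11^1 · 20. Apply v_p(a/b) = v_p(a) − v_p(b): v_11(29/220) = 0 − 1 = -1.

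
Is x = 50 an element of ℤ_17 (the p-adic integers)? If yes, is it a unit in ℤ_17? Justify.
x ∈ ℤ_17^× (unit); v_17(x) = 0

ℤ_17 = {x ∈ ℚ_17 : v_17(x) ≥ 0} and ℤ_17^× = {x ∈ ℤ_17 : v_17(x) = 0}. Here v_17(50) = v_17(num) − v_17(den) = 0; compare against these criteria.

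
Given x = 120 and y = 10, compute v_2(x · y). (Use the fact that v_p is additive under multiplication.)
v_2(1200) = 4

v_p(x) = 3 (factor: 120 = 2^3 · 15); v_p(y) = 1 (factor: 10 = 2^1 · 5). Additivity: v_p(xy) = v_p(x) + v_p(y) = 3 + 1 = 4. (Direct check: xy = 1200 = 2^4 · (75).)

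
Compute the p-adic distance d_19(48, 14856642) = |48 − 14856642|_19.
d_19(48, 14856642) = 1/2476099

Step 1 — x − y = 48 − 14856642 = -14856594. Step 2 — v_19(-14856594) = 5 (factor: -14856594 = −(19^5 · 6); the sign does not affect v_p). Step 3 — |x − y|_19 = 19^{-5} = 1/2476099.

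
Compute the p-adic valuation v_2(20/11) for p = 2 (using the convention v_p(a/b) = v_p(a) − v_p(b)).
v_2(20/11) = 2

Factor powers of 2 from the numerator and denominator of the reduced fraction: 20 = 2^2 · 5 and 11 = 2^0 · 11. Apply v_p(a/b) = v_p(a) − v_p(b): v_2(20/11) = 2 − 0 = 2.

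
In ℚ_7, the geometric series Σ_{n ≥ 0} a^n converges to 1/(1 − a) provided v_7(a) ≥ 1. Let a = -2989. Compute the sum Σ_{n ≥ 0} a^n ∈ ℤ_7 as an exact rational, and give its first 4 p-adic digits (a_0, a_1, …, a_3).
Σ a^n = 1/(1 − a) = 1/2990;  first 4 digits = (1, 0, 2, 5)

v_7(a) = 2 ≥ 1, so the series converges in ℤ_7 to 1/(1 − a) = 1/(1 − (-2989)) = 1/2990. Expand this rational in ℤ_7: compute digits iteratively via d_i = x_i mod 7, x_{i+1} = (x_i − d_i)/7. The first 4 digits are (1, 0, 2, 5).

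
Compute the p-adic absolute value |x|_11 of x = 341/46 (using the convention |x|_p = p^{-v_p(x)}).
|341/46|_11 = 1/11

Step 1 — compute v_11(x) by factoring powers of 11 out of the numerator and denominator: v_11(341/46) = 1. Step 2 — apply |x|_p = p^{-v_p(x)} = 11^{-1} = 1/11.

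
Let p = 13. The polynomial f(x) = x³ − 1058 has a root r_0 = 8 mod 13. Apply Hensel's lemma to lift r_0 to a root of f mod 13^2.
r_1 = 164 (mod 169)

Hensel: r_{i+1} = r_i − f(r_i)/f′(r_i) mod 13^{i+2}, where f′(x) = 3x². Iterate:
  r_0 = 8 (mod 13)
  r_1 = 164 (mod 169)
Final: r = 164 with f(r) ≡ 0 mod 13^2.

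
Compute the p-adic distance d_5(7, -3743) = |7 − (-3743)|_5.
d_5(7, -3743) = 1/625

Step 1 — x − y = 7 − (-3743) = 3750. Step 2 — v_5(3750) = 4 (factor: 3750 = (5^4 · 6); the sign does not affect v_p). Step 3 — |x − y|_5 = 5^{-4} = 1/625.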